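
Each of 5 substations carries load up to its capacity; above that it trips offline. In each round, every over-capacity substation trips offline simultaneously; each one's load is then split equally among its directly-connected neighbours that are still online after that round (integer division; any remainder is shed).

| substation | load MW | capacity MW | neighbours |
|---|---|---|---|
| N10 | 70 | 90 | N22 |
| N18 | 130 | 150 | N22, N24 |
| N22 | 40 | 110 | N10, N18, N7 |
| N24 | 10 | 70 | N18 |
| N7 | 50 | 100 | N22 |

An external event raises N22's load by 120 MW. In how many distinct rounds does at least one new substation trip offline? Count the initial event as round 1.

Round 1 — N22 at 160 > 110. N22 trips offline.
  N22 sheds 160 MW to N10, N18, N7: 53 each (1 lost).
    N10: 70+53 = 123 > 90
    N18: 130+53 = 183 > 150
    N7: 50+53 = 103 > 100
Round 2 — N10, N18, N7 trip offline.
  N10 sheds 123 MW: no online neighbours, lost.
  N18 sheds 183 MW to N24: 183 each.
    N24: 10+183 = 193 > 70
  N7 sheds 103 MW: no online neighbours, lost.
Round 3 — N24 trips offline.
  N24 sheds 193 MW: no online neighbours, lost.
No further trips.

3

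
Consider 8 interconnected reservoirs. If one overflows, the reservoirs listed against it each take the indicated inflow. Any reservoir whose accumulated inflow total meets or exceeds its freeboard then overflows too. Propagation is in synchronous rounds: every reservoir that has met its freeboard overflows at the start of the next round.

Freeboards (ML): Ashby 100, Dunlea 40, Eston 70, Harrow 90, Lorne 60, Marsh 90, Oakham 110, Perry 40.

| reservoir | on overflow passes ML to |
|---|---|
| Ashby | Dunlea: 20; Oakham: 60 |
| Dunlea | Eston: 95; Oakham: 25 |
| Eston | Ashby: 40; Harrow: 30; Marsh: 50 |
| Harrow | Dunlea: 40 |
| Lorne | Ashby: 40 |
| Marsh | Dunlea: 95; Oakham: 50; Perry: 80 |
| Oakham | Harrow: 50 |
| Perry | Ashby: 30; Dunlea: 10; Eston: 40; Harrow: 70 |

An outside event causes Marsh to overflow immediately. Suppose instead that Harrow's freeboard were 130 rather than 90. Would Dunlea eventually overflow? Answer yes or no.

yes

With Harrow's freeboard at 130:
Round 1 — Marsh overflows (initial).
  Dunlea: +95 → 95 ≥ 40
  Oakham: +50 → 50 < 110
  Perry: +80 → 80 ≥ 40
Round 2 — Dunlea, Perry overflow.
  Ashby: +30 → 30 < 100
  Eston: +95+40 → 135 ≥ 70
  Harrow: +70 → 70 < 130
  Oakham: +25 → 75 < 110
Round 3 — Eston overflows.
  Ashby: +40 → 70 < 100
  Harrow: +30 → 100 < 130
No further overflows.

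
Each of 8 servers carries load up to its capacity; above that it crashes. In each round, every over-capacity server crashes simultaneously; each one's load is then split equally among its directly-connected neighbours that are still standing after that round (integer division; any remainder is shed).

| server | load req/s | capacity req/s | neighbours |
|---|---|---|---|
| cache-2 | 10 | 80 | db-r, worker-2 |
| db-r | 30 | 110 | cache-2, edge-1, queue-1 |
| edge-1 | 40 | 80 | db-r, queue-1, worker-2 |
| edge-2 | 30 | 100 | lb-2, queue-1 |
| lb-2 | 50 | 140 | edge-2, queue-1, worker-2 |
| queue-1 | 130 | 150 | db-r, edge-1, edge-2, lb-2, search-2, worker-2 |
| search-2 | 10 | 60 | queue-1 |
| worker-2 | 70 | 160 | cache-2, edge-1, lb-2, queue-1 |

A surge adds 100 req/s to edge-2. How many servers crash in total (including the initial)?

Round 1 — edge-2 at 130 > 100. edge-2 crashes.
  edge-2 sheds 130 req/s to lb-2, queue-1: 65 each.
    lb-2: 50+65 = 115 ≤ 140
    queue-1: 130+65 = 195 > 150
Round 2 — queue-1 crashes.
  queue-1 sheds 195 req/s to db-r, edge-1, lb-2, search-2, worker-2: 39 each.
    db-r: 30+39 = 69 ≤ 110
    edge-1: 40+39 = 79 ≤ 80
    lb-2: 115+39 = 154 > 140
    search-2: 10+39 = 49 ≤ 60
    worker-2: 70+39 = 109 ≤ 160
Round 3 — lb-2 crashes.
  lb-2 sheds 154 req/s to worker-2: 154 each.
    worker-2: 109+154 = 263 > 160
Round 4 — worker-2 crashes.
  worker-2 sheds 263 req/s to cache-2, edge-1: 131 each (1 lost).
    cache-2: 10+131 = 141 > 80
    edge-1: 79+131 = 210 > 80
Round 5 — cache-2, edge-1 crash.
  cache-2 sheds 141 req/s to db-r: 141 each.
    db-r: 69+141 = 210 > 110
  edge-1 sheds 210 req/s to db-r: 210 each.
    db-r: 210+210 = 420 > 110
Round 6 — db-r crashes.
  db-r sheds 420 req/s: no online neighbours, lost.
No further crashes.

7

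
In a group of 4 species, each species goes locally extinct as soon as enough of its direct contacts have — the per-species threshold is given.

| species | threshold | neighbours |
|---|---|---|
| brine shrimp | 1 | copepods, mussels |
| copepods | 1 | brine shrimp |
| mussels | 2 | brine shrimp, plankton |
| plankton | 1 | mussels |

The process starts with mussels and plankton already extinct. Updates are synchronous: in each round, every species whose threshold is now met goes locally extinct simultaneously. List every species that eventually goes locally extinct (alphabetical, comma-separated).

Round 1 — mussels, plankton go locally extinct (initial).
Round 2 — checking thresholds:
  brine shrimp: 1 of 2 neighbours ≥ 1, goes locally extinct.
Round 3 — checking thresholds:
  copepods: 1 of 1 neighbours ≥ 1, goes locally extinct.
Round 4 — no new extinctions; cascade stops.

brine shrimp, copepods, mussels, plankton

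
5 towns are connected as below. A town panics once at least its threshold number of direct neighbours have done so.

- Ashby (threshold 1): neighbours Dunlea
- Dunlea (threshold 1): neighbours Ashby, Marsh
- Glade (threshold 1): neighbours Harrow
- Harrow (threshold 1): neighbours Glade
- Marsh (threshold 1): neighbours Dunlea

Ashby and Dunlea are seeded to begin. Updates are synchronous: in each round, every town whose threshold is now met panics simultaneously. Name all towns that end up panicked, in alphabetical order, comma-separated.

Ashby, Dunlea, Marsh

Round 1 — Ashby, Dunlea panic (initial).
Round 2 — checking thresholds:
  Marsh: 1 of 1 neighbours ≥ 1, panics.
Round 3 — no new panics; cascade stops.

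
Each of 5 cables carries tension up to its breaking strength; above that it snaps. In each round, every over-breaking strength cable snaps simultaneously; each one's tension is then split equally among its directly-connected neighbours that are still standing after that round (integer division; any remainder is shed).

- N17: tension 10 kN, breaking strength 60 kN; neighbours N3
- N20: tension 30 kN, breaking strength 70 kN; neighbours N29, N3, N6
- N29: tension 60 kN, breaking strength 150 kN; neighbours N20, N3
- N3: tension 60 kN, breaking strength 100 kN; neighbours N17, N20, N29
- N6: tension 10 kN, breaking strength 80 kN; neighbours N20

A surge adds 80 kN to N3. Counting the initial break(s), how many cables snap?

2

Round 1 — N3 at 140 > 100. N3 snaps.
  N3 sheds 140 kN to N17, N20, N29: 46 each (2 lost).
    N17: 10+46 = 56 ≤ 60
    N20: 30+46 = 76 > 70
    N29: 60+46 = 106 ≤ 150
Round 2 — N20 snaps.
  N20 sheds 76 kN to N29, N6: 38 each.
    N29: 106+38 = 144 ≤ 150
    N6: 10+38 = 48 ≤ 80
No further breaks.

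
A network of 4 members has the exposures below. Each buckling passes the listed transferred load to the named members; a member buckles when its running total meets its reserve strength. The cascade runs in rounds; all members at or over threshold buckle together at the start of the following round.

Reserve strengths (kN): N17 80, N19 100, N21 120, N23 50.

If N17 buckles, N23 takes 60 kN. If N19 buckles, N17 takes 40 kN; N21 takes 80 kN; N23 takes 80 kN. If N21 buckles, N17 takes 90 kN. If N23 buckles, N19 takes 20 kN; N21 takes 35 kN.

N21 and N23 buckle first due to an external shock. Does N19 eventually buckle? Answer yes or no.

no

Round 1 — N21, N23 buckle (initial).
  N17: +90 → 90 ≥ 80
  N19: +20 → 20 < 100
Round 2 — N17 buckles.
No further bucklings.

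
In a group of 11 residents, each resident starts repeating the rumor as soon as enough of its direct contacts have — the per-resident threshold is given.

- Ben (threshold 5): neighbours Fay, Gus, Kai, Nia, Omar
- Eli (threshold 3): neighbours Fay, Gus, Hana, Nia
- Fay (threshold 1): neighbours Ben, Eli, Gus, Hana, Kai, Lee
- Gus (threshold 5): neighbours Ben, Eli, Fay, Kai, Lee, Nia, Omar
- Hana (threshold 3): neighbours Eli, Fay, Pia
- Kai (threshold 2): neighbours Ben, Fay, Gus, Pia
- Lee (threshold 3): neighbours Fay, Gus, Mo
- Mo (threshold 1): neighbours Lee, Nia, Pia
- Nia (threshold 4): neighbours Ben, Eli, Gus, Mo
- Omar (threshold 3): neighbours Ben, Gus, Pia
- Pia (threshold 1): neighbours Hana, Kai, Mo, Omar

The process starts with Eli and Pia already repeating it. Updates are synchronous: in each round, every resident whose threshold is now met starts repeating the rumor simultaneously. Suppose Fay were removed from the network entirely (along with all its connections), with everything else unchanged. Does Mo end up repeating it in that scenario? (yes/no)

yes

With Fay removed:
Round 1 — Eli, Pia start repeating the rumor (initial).
Round 2 — checking thresholds:
  Gus: 1 of 6 neighbours < 5, not yet.
  Hana: 2 of 2 neighbours < 3, not yet.
  Kai: 1 of 3 neighbours < 2, not yet.
  Mo: 1 of 3 neighbours ≥ 1, starts repeating the rumor.
  Nia: 1 of 4 neighbours < 4, not yet.
  Omar: 1 of 3 neighbours < 3, not yet.
Round 3 — no new spreads; cascade stops.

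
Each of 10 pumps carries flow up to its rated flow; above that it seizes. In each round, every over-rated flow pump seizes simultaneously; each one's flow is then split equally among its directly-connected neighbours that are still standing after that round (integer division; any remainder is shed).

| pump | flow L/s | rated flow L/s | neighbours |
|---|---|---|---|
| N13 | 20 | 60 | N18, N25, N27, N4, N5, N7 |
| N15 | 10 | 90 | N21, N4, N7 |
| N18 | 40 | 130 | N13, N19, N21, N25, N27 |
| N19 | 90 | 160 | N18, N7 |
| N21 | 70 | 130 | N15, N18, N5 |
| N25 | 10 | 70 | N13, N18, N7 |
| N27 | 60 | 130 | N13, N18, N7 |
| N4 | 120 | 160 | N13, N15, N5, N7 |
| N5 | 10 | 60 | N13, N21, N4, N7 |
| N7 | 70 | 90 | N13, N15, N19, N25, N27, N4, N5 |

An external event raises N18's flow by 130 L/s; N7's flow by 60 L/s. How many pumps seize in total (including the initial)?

Round 1 — N18 at 170 > 130; N7 at 130 > 90. N18, N7 seize.
  N18 sheds 170 L/s to N13, N19, N21, N25, N27: 34 each.
    N13: 20+34 = 54 ≤ 60
    N19: 90+34 = 124 ≤ 160
    N21: 70+34 = 104 ≤ 130
    N25: 10+34 = 44 ≤ 70
    N27: 60+34 = 94 ≤ 130
  N7 sheds 130 L/s to N13, N15, N19, N25, N27, N4, N5: 18 each (4 lost).
    N13: 54+18 = 72 > 60
    N15: 10+18 = 28 ≤ 90
    N19: 124+18 = 142 ≤ 160
    N25: 44+18 = 62 ≤ 70
    N27: 94+18 = 112 ≤ 130
    N4: 120+18 = 138 ≤ 160
    N5: 10+18 = 28 ≤ 60
Round 2 — N13 seizes.
  N13 sheds 72 L/s to N25, N27, N4, N5: 18 each.
    N25: 62+18 = 80 > 70
    N27: 112+18 = 130 ≤ 130
    N4: 138+18 = 156 ≤ 160
    N5: 28+18 = 46 ≤ 60
Round 3 — N25 seizes.
  N25 sheds 80 L/s: no online neighbours, lost.
No further seizures.

4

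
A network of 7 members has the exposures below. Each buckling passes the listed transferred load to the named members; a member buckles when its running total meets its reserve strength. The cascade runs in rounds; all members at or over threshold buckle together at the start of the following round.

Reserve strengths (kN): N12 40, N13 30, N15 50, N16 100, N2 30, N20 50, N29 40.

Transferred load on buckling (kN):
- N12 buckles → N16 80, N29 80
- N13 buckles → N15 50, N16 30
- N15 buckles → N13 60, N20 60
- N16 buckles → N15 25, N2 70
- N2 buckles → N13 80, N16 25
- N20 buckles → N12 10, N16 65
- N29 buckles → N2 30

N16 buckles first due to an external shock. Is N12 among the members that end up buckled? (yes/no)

Round 1 — N16 buckles (initial).
  N15: +25 → 25 < 50
  N2: +70 → 70 ≥ 30
Round 2 — N2 buckles.
  N13: +80 → 80 ≥ 30
Round 3 — N13 buckles.
  N15: +50 → 75 ≥ 50
Round 4 — N15 buckles.
  N20: +60 → 60 ≥ 50
Round 5 — N20 buckles.
  N12: +10 → 10 < 40
No further bucklings.

no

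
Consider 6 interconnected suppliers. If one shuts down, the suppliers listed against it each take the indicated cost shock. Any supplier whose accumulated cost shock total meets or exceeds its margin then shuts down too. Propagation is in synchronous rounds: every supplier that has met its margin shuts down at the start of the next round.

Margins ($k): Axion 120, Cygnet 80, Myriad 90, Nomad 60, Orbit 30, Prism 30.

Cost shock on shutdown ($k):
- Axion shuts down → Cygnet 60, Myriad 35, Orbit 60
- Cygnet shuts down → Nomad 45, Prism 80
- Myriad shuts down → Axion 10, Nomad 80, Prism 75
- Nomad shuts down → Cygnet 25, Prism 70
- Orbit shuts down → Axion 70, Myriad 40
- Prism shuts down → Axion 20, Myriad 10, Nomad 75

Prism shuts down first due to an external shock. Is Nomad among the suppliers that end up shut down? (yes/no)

Round 1 — Prism shuts down (initial).
  Axion: +20 → 20 < 120
  Myriad: +10 → 10 < 90
  Nomad: +75 → 75 ≥ 60
Round 2 — Nomad shuts down.
  Cygnet: +25 → 25 < 80
No further shutdowns.

yes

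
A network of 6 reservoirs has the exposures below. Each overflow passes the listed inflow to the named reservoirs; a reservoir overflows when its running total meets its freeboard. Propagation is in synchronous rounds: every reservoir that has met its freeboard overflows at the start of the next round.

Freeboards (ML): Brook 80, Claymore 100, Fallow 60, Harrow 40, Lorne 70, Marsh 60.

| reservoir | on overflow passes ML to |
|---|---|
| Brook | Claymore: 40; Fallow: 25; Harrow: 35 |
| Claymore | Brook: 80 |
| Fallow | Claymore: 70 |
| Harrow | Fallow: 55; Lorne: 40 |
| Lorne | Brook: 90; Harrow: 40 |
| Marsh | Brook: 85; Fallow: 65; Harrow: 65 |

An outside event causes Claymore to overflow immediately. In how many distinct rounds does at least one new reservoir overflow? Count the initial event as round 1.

Round 1 — Claymore overflows (initial).
  Brook: +80 → 80 ≥ 80
Round 2 — Brook overflows.
  Fallow: +25 → 25 < 60
  Harrow: +35 → 35 < 40
No further overflows.

2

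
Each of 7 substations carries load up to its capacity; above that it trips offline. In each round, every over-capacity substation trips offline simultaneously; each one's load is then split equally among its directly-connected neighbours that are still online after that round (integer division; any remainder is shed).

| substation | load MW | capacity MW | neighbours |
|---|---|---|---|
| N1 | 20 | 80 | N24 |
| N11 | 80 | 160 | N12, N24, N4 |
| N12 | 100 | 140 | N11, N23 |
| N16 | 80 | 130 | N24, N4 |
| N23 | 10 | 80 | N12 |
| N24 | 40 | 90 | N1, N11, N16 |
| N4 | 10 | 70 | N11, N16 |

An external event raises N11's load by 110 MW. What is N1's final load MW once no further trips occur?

71

Round 1 — N11 at 190 > 160. N11 trips offline.
  N11 sheds 190 MW to N12, N24, N4: 63 each (1 lost).
    N12: 100+63 = 163 > 140
    N24: 40+63 = 103 > 90
    N4: 10+63 = 73 > 70
Round 2 — N12, N24, N4 trip offline.
  N12 sheds 163 MW to N23: 163 each.
    N23: 10+163 = 173 > 80
  N24 sheds 103 MW to N1, N16: 51 each (1 lost).
    N1: 20+51 = 71 ≤ 80
    N16: 80+51 = 131 > 130
  N4 sheds 73 MW to N16: 73 each.
    N16: 131+73 = 204 > 130
Round 3 — N16, N23 trip offline.
  N16 sheds 204 MW: no online neighbours, lost.
  N23 sheds 173 MW: no online neighbours, lost.
No further trips.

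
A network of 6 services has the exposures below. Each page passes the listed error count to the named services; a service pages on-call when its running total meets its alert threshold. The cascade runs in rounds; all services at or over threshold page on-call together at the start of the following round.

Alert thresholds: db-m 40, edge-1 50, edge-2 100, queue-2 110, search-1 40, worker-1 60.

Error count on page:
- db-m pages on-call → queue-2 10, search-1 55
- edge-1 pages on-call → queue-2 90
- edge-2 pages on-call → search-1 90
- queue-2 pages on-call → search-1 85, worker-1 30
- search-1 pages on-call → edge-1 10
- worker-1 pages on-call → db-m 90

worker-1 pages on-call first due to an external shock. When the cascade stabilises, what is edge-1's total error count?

10

Round 1 — worker-1 pages on-call (initial).
  db-m: +90 → 90 ≥ 40
Round 2 — db-m pages on-call.
  queue-2: +10 → 10 < 110
  search-1: +55 → 55 ≥ 40
Round 3 — search-1 pages on-call.
  edge-1: +10 → 10 < 50
No further pages.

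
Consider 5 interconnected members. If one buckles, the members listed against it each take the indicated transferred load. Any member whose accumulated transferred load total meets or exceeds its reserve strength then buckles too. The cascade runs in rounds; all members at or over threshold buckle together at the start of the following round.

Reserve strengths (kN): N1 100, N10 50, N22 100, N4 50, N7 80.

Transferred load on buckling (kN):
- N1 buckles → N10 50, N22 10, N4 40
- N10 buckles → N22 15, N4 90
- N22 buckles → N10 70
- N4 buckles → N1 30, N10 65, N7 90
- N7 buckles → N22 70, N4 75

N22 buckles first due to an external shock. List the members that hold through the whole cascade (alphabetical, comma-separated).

N1

Round 1 — N22 buckles (initial).
  N10: +70 → 70 ≥ 50
Round 2 — N10 buckles.
  N4: +90 → 90 ≥ 50
Round 3 — N4 buckles.
  N1: +30 → 30 < 100
  N7: +90 → 90 ≥ 80
Round 4 — N7 buckles.
No further bucklings.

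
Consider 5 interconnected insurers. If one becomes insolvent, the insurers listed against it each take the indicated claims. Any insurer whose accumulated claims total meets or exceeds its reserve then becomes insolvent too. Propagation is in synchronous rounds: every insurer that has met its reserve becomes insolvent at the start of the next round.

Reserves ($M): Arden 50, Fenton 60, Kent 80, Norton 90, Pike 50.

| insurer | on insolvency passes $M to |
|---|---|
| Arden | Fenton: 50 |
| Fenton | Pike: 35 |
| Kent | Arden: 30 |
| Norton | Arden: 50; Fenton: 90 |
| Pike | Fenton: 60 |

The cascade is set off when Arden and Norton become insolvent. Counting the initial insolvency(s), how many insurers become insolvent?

3

Round 1 — Arden, Norton become insolvent (initial).
  Fenton: +50+90 → 140 ≥ 60
Round 2 — Fenton becomes insolvent.
  Pike: +35 → 35 < 50
No further insolvencies.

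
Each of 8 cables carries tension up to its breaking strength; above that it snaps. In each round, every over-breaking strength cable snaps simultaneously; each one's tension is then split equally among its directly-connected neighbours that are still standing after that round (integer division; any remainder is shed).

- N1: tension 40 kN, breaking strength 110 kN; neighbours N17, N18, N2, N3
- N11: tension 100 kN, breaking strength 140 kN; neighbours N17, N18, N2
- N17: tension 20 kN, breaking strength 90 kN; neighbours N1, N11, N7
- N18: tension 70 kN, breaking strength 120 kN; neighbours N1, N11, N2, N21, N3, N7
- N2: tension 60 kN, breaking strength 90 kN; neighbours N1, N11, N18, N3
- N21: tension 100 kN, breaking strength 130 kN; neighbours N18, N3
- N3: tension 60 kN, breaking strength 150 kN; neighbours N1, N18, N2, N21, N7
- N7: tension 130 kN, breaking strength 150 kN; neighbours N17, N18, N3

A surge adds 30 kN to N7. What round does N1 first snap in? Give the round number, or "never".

Round 1 — N7 at 160 > 150. N7 snaps.
  N7 sheds 160 kN to N17, N18, N3: 53 each (1 lost).
    N17: 20+53 = 73 ≤ 90
    N18: 70+53 = 123 > 120
    N3: 60+53 = 113 ≤ 150
Round 2 — N18 snaps.
  N18 sheds 123 kN to N1, N11, N2, N21, N3: 24 each (3 lost).
    N1: 40+24 = 64 ≤ 110
    N11: 100+24 = 124 ≤ 140
    N2: 60+24 = 84 ≤ 90
    N21: 100+24 = 124 ≤ 130
    N3: 113+24 = 137 ≤ 150
No further breaks.

never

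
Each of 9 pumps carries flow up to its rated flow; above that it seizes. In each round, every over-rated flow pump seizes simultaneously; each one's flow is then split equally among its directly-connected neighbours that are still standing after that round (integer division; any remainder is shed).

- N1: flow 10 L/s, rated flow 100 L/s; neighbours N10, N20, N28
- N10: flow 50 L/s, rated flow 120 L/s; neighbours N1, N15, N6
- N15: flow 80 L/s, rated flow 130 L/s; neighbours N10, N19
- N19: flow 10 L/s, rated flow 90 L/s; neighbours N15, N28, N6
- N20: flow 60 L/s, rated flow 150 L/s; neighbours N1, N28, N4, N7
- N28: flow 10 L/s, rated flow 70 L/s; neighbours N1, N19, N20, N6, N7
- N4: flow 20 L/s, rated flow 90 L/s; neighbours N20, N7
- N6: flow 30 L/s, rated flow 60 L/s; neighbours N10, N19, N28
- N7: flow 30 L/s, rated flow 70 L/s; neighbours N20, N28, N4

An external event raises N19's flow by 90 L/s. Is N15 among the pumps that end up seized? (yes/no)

no

Round 1 — N19 at 100 > 90. N19 seizes.
  N19 sheds 100 L/s to N15, N28, N6: 33 each (1 lost).
    N15: 80+33 = 113 ≤ 130
    N28: 10+33 = 43 ≤ 70
    N6: 30+33 = 63 > 60
Round 2 — N6 seizes.
  N6 sheds 63 L/s to N10, N28: 31 each (1 lost).
    N10: 50+31 = 81 ≤ 120
    N28: 43+31 = 74 > 70
Round 3 — N28 seizes.
  N28 sheds 74 L/s to N1, N20, N7: 24 each (2 lost).
    N1: 10+24 = 34 ≤ 100
    N20: 60+24 = 84 ≤ 150
    N7: 30+24 = 54 ≤ 70
No further seizures.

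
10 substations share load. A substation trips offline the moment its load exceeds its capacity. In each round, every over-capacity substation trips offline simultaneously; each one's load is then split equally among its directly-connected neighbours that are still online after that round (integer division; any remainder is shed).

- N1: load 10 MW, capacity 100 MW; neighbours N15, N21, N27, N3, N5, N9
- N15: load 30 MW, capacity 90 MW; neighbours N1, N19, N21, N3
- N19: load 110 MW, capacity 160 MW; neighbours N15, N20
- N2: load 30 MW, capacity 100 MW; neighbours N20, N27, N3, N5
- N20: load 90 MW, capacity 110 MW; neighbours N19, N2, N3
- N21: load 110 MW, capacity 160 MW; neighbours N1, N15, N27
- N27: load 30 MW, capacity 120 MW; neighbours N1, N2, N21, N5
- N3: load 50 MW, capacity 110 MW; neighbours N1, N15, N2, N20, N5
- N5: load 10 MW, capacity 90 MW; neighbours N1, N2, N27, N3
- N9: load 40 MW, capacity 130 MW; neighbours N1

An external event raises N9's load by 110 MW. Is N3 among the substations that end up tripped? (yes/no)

no

Round 1 — N9 at 150 > 130. N9 trips offline.
  N9 sheds 150 MW to N1: 150 each.
    N1: 10+150 = 160 > 100
Round 2 — N1 trips offline.
  N1 sheds 160 MW to N15, N21, N27, N3, N5: 32 each.
    N15: 30+32 = 62 ≤ 90
    N21: 110+32 = 142 ≤ 160
    N27: 30+32 = 62 ≤ 120
    N3: 50+32 = 82 ≤ 110
    N5: 10+32 = 42 ≤ 90
No further trips.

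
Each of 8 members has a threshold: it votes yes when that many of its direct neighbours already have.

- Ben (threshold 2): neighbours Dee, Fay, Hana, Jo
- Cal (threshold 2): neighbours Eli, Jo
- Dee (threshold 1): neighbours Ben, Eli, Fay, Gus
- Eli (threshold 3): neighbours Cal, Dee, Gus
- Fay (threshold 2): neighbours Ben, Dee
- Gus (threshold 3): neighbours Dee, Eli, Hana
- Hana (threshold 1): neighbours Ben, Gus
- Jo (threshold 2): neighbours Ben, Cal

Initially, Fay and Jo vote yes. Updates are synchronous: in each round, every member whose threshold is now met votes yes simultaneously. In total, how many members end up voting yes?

5

Round 1 — Fay, Jo vote yes (initial).
Round 2 — checking thresholds:
  Ben: 2 of 4 neighbours ≥ 2, votes yes.
  Cal: 1 of 2 neighbours < 2, below threshold.
  Dee: 1 of 4 neighbours ≥ 1, votes yes.
Round 3 — checking thresholds:
  Cal: 1 of 2 neighbours < 2, below threshold.
  Eli: 1 of 3 neighbours < 3, below threshold.
  Gus: 1 of 3 neighbours < 3, below threshold.
  Hana: 1 of 2 neighbours ≥ 1, votes yes.
Round 4 — no new yes votes; cascade stops.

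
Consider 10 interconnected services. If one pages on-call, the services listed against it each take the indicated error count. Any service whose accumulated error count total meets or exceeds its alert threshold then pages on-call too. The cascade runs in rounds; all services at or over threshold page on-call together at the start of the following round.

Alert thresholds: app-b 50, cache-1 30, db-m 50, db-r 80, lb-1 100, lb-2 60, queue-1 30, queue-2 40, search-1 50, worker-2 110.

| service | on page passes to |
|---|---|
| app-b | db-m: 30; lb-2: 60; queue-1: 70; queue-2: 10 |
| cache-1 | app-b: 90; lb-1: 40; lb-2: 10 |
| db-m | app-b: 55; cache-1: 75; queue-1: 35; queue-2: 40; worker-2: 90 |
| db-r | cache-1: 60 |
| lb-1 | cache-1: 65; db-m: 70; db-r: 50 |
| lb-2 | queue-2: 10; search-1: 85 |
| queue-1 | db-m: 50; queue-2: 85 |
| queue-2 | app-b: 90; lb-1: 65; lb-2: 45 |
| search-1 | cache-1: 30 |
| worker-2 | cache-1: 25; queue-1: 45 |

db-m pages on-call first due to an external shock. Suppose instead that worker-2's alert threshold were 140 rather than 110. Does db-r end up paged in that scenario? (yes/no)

no

With worker-2's alert threshold at 140:
Round 1 — db-m pages on-call (initial).
  app-b: +55 → 55 ≥ 50
  cache-1: +75 → 75 ≥ 30
  queue-1: +35 → 35 ≥ 30
  queue-2: +40 → 40 ≥ 40
  worker-2: +90 → 90 < 140
Round 2 — app-b, cache-1, queue-1, queue-2 page on-call.
  lb-1: +40+65 → 105 ≥ 100
  lb-2: +60+10+45 → 115 ≥ 60
Round 3 — lb-1, lb-2 page on-call.
  db-r: +50 → 50 < 80
  search-1: +85 → 85 ≥ 50
Round 4 — search-1 pages on-call.
No further pages.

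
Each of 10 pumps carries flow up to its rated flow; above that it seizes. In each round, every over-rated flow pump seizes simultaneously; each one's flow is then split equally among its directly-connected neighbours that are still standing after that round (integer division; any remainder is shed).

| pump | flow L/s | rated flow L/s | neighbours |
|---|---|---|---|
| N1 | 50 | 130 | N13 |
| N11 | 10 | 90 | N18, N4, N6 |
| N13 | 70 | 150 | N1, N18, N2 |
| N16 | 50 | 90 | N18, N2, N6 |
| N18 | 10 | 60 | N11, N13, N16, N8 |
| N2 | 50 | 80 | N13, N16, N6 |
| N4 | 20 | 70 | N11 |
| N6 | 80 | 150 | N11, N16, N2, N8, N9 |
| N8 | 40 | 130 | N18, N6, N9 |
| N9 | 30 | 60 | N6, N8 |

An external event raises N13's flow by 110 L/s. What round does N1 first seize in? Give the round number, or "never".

Round 1 — N13 at 180 > 150. N13 seizes.
  N13 sheds 180 L/s to N1, N18, N2: 60 each.
    N1: 50+60 = 110 ≤ 130
    N18: 10+60 = 70 > 60
    N2: 50+60 = 110 > 80
Round 2 — N18, N2 seize.
  N18 sheds 70 L/s to N11, N16, N8: 23 each (1 lost).
    N11: 10+23 = 33 ≤ 90
    N16: 50+23 = 73 ≤ 90
    N8: 40+23 = 63 ≤ 130
  N2 sheds 110 L/s to N16, N6: 55 each.
    N16: 73+55 = 128 > 90
    N6: 80+55 = 135 ≤ 150
Round 3 — N16 seizes.
  N16 sheds 128 L/s to N6: 128 each.
    N6: 135+128 = 263 > 150
Round 4 — N6 seizes.
  N6 sheds 263 L/s to N11, N8, N9: 87 each (2 lost).
    N11: 33+87 = 120 > 90
    N8: 63+87 = 150 > 130
    N9: 30+87 = 117 > 60
Round 5 — N11, N8, N9 seize.
  N11 sheds 120 L/s to N4: 120 each.
    N4: 20+120 = 140 > 70
  N8 sheds 150 L/s: no online neighbours, lost.
  N9 sheds 117 L/s: no online neighbours, lost.
Round 6 — N4 seizes.
  N4 sheds 140 L/s: no online neighbours, lost.
No further seizures.

never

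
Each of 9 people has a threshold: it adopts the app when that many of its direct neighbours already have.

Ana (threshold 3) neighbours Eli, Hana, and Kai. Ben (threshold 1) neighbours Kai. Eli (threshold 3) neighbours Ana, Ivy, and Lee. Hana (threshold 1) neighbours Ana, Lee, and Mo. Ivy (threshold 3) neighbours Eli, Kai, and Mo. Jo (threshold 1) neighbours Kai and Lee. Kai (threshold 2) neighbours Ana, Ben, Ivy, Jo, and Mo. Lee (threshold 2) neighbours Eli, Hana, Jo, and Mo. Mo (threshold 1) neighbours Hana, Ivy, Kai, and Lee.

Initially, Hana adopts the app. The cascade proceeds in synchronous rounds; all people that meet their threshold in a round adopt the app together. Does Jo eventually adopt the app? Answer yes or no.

Round 1 — Hana adopts the app (initial).
Round 2 — checking thresholds:
  Ana: 1 of 3 neighbours < 3, below threshold.
  Lee: 1 of 4 neighbours < 2, below threshold.
  Mo: 1 of 4 neighbours ≥ 1, adopts the app.
Round 3 — checking thresholds:
  Ana: 1 of 3 neighbours < 3, below threshold.
  Ivy: 1 of 3 neighbours < 3, below threshold.
  Kai: 1 of 5 neighbours < 2, below threshold.
  Lee: 2 of 4 neighbours ≥ 2, adopts the app.
Round 4 — checking thresholds:
  Ana: 1 of 3 neighbours < 3, below threshold.
  Eli: 1 of 3 neighbours < 3, below threshold.
  Ivy: 1 of 3 neighbours < 3, below threshold.
  Jo: 1 of 2 neighbours ≥ 1, adopts the app.
  Kai: 1 of 5 neighbours < 2, below threshold.
Round 5 — checking thresholds:
  Ana: 1 of 3 neighbours < 3, below threshold.
  Eli: 1 of 3 neighbours < 3, below threshold.
  Ivy: 1 of 3 neighbours < 3, below threshold.
  Kai: 2 of 5 neighbours ≥ 2, adopts the app.
Round 6 — checking thresholds:
  Ana: 2 of 3 neighbours < 3, below threshold.
  Ben: 1 of 1 neighbours ≥ 1, adopts the app.
  Eli: 1 of 3 neighbours < 3, below threshold.
  Ivy: 2 of 3 neighbours < 3, below threshold.
Round 7 — no new adoptions; cascade stops.

yes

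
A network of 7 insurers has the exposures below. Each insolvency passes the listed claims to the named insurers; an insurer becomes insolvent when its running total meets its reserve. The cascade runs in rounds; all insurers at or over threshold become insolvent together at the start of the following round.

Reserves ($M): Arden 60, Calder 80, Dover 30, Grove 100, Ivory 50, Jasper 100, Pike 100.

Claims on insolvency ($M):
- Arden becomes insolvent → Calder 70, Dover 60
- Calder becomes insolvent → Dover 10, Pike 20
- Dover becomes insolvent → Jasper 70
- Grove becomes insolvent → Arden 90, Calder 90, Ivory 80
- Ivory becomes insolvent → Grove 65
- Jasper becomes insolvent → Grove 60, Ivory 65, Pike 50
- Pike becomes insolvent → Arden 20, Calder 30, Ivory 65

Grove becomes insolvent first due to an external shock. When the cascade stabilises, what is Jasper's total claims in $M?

Round 1 — Grove becomes insolvent (initial).
  Arden: +90 → 90 ≥ 60
  Calder: +90 → 90 ≥ 80
  Ivory: +80 → 80 ≥ 50
Round 2 — Arden, Calder, Ivory become insolvent.
  Dover: +60+10 → 70 ≥ 30
  Pike: +20 → 20 < 100
Round 3 — Dover becomes insolvent.
  Jasper: +70 → 70 < 100
No further insolvencies.

70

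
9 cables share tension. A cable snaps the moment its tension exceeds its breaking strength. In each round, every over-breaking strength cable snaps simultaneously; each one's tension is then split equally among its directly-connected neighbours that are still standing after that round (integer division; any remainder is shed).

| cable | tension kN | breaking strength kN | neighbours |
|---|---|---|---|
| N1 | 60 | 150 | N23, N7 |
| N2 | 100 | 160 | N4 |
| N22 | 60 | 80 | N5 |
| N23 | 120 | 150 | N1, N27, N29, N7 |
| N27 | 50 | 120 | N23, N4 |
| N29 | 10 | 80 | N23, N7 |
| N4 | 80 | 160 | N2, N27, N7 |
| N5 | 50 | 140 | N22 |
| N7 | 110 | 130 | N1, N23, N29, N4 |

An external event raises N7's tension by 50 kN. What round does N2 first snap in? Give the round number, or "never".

Round 1 — N7 at 160 > 130. N7 snaps.
  N7 sheds 160 kN to N1, N23, N29, N4: 40 each.
    N1: 60+40 = 100 ≤ 150
    N23: 120+40 = 160 > 150
    N29: 10+40 = 50 ≤ 80
    N4: 80+40 = 120 ≤ 160
Round 2 — N23 snaps.
  N23 sheds 160 kN to N1, N27, N29: 53 each (1 lost).
    N1: 100+53 = 153 > 150
    N27: 50+53 = 103 ≤ 120
    N29: 50+53 = 103 > 80
Round 3 — N1, N29 snap.
  N1 sheds 153 kN: no online neighbours, lost.
  N29 sheds 103 kN: no online neighbours, lost.
No further breaks.

never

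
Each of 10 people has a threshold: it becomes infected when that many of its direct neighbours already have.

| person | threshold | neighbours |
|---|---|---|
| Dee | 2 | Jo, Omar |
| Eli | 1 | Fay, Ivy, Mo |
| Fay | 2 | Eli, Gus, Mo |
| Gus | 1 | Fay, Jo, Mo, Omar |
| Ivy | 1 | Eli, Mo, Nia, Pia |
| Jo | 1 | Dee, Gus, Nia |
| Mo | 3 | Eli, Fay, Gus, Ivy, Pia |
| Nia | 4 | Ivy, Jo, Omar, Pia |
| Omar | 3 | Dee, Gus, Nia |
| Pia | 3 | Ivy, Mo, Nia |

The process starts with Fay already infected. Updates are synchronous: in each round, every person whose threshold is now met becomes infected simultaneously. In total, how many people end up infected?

Round 1 — Fay becomes infected (initial).
Round 2 — checking thresholds:
  Eli: 1 of 3 neighbours ≥ 1, becomes infected.
  Gus: 1 of 4 neighbours ≥ 1, becomes infected.
  Mo: 1 of 5 neighbours < 3, holds.
Round 3 — checking thresholds:
  Ivy: 1 of 4 neighbours ≥ 1, becomes infected.
  Jo: 1 of 3 neighbours ≥ 1, becomes infected.
  Mo: 3 of 5 neighbours ≥ 3, becomes infected.
  Omar: 1 of 3 neighbours < 3, holds.
Round 4 — no new infections; cascade stops.

6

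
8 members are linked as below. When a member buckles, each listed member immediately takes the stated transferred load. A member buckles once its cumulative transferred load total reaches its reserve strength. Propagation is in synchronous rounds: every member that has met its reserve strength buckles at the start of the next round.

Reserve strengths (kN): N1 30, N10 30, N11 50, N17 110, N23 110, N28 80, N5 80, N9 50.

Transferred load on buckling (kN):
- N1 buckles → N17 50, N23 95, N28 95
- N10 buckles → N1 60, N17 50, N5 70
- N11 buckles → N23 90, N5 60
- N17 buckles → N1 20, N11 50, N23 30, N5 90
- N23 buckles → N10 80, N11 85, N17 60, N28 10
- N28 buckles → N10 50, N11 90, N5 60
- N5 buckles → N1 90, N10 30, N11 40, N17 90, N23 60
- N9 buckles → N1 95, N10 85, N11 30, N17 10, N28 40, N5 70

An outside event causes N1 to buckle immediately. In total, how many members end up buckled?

7

Round 1 — N1 buckles (initial).
  N17: +50 → 50 < 110
  N23: +95 → 95 < 110
  N28: +95 → 95 ≥ 80
Round 2 — N28 buckles.
  N10: +50 → 50 ≥ 30
  N11: +90 → 90 ≥ 50
  N5: +60 → 60 < 80
Round 3 — N10, N11 buckle.
  N17: +50 → 100 < 110
  N23: +90 → 185 ≥ 110
  N5: +70+60 → 190 ≥ 80
Round 4 — N23, N5 buckle.
  N17: +60+90 → 250 ≥ 110
Round 5 — N17 buckles.
No further bucklings.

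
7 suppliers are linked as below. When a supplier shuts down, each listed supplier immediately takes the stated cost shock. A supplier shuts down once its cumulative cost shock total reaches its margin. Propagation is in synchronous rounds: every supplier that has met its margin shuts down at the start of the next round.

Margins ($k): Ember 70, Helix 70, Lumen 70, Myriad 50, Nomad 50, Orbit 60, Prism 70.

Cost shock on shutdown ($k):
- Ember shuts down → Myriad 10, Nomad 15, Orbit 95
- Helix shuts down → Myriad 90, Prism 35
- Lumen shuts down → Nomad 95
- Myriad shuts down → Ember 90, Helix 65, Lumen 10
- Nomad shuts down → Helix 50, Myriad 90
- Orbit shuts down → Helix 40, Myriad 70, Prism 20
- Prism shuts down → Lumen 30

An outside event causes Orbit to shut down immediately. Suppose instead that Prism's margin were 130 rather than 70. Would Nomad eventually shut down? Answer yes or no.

With Prism's margin at 130:
Round 1 — Orbit shuts down (initial).
  Helix: +40 → 40 < 70
  Myriad: +70 → 70 ≥ 50
  Prism: +20 → 20 < 130
Round 2 — Myriad shuts down.
  Ember: +90 → 90 ≥ 70
  Helix: +65 → 105 ≥ 70
  Lumen: +10 → 10 < 70
Round 3 — Ember, Helix shut down.
  Nomad: +15 → 15 < 50
  Prism: +35 → 55 < 130
No further shutdowns.

no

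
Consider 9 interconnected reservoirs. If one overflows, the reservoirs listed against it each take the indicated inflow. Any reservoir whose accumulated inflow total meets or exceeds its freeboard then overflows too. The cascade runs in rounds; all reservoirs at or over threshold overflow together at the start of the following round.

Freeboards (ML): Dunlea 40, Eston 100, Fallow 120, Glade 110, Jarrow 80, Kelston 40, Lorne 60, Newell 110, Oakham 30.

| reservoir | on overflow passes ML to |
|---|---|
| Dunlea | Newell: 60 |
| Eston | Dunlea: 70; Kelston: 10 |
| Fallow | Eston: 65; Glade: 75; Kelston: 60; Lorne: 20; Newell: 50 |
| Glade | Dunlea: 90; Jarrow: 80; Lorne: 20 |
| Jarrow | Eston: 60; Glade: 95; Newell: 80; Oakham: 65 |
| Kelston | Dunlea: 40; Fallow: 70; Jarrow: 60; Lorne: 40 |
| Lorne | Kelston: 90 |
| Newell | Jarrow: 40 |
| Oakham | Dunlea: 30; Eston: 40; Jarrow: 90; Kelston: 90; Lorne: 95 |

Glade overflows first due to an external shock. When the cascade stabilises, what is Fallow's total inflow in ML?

Round 1 — Glade overflows (initial).
  Dunlea: +90 → 90 ≥ 40
  Jarrow: +80 → 80 ≥ 80
  Lorne: +20 → 20 < 60
Round 2 — Dunlea, Jarrow overflow.
  Eston: +60 → 60 < 100
  Newell: +60+80 → 140 ≥ 110
  Oakham: +65 → 65 ≥ 30
Round 3 — Newell, Oakham overflow.
  Eston: +40 → 100 ≥ 100
  Kelston: +90 → 90 ≥ 40
  Lorne: +95 → 115 ≥ 60
Round 4 — Eston, Kelston, Lorne overflow.
  Fallow: +70 → 70 < 120
No further overflows.

70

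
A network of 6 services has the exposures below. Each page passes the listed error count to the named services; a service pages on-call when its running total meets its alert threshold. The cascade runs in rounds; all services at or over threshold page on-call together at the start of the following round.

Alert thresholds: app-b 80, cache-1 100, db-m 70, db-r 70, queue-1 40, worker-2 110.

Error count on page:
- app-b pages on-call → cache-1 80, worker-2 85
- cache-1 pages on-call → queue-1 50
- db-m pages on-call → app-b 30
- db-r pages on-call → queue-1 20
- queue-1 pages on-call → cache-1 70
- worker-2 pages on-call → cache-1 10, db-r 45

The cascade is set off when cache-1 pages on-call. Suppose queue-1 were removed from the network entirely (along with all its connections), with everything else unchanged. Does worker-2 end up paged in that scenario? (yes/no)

With queue-1 removed:
Round 1 — cache-1 pages on-call (initial).
No further pages.

no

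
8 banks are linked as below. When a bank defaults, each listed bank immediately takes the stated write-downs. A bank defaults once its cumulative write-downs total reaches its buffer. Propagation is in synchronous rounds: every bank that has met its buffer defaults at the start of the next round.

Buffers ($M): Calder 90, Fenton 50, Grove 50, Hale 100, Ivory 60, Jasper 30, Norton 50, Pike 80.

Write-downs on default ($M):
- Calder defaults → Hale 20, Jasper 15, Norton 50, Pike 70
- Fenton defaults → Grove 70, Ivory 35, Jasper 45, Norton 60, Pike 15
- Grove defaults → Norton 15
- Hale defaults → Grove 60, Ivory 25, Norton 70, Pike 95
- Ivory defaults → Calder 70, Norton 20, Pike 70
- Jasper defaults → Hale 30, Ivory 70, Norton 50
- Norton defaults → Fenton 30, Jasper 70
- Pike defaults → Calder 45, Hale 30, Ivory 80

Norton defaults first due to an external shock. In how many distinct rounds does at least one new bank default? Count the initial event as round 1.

3

Round 1 — Norton defaults (initial).
  Fenton: +30 → 30 < 50
  Jasper: +70 → 70 ≥ 30
Round 2 — Jasper defaults.
  Hale: +30 → 30 < 100
  Ivory: +70 → 70 ≥ 60
Round 3 — Ivory defaults.
  Calder: +70 → 70 < 90
  Pike: +70 → 70 < 80
No further defaults.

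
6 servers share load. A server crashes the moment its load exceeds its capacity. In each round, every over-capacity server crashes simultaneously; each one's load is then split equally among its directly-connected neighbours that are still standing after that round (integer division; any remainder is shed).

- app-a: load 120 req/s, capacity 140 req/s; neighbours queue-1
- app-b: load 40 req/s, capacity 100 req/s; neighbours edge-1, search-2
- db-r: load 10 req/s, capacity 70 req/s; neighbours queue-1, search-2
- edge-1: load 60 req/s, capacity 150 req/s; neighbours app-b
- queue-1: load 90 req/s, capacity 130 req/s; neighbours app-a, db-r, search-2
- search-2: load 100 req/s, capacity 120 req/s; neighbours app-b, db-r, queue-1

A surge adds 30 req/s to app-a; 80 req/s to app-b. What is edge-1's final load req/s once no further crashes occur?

Round 1 — app-a at 150 > 140; app-b at 120 > 100. app-a, app-b crash.
  app-a sheds 150 req/s to queue-1: 150 each.
    queue-1: 90+150 = 240 > 130
  app-b sheds 120 req/s to edge-1, search-2: 60 each.
    edge-1: 60+60 = 120 ≤ 150
    search-2: 100+60 = 160 > 120
Round 2 — queue-1, search-2 crash.
  queue-1 sheds 240 req/s to db-r: 240 each.
    db-r: 10+240 = 250 > 70
  search-2 sheds 160 req/s to db-r: 160 each.
    db-r: 250+160 = 410 > 70
Round 3 — db-r crashes.
  db-r sheds 410 req/s: no online neighbours, lost.
No further crashes.

120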